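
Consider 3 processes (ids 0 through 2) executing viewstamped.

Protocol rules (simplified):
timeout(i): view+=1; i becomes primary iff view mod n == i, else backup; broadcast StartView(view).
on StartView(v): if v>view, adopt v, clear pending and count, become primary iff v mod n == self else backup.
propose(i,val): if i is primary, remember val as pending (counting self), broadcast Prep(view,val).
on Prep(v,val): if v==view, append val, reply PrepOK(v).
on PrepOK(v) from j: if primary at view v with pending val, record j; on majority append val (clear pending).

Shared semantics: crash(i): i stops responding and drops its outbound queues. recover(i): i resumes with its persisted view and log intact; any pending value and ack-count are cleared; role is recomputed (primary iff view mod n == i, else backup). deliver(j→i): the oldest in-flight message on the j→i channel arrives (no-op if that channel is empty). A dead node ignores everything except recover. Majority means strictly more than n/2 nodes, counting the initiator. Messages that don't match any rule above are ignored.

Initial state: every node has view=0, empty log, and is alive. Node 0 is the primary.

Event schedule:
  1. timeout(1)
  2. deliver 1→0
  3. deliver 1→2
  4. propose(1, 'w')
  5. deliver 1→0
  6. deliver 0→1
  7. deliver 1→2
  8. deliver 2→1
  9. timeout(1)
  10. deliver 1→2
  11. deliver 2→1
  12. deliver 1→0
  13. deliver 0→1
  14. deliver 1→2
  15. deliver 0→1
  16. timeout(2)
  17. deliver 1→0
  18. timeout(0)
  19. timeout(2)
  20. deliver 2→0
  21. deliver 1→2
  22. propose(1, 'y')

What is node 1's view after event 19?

[1] timeout(1) → N1(prim v1 [-])
[2] deliver 1→0 → N0(back v1 [-])
[3] deliver 1→2 → N2(back v1 [-])
[4] propose(1,'w') → ∅
[5] deliver 1→0 → N0(back v1 [w])
[6] deliver 0→1 → N1(prim v1 [w])
[7] deliver 1→2 → N2(back v1 [w])
[8] deliver 2→1 → ∅
[9] timeout(1) → N1(back v2 [w])
[10] deliver 1→2 → N2(prim v2 [w])
[11] deliver 2→1 → ∅
[12] deliver 1→0 → N0(back v2 [w])
[13] deliver 0→1 → ∅
[14] deliver 1→2 → ∅
[15] deliver 0→1 → ∅
[16] timeout(2) → N2(back v3 [w])
[17] deliver 1→0 → ∅
[18] timeout(0) → N0(prim v3 [w])
[19] timeout(2) → N2(back v4 [w])

2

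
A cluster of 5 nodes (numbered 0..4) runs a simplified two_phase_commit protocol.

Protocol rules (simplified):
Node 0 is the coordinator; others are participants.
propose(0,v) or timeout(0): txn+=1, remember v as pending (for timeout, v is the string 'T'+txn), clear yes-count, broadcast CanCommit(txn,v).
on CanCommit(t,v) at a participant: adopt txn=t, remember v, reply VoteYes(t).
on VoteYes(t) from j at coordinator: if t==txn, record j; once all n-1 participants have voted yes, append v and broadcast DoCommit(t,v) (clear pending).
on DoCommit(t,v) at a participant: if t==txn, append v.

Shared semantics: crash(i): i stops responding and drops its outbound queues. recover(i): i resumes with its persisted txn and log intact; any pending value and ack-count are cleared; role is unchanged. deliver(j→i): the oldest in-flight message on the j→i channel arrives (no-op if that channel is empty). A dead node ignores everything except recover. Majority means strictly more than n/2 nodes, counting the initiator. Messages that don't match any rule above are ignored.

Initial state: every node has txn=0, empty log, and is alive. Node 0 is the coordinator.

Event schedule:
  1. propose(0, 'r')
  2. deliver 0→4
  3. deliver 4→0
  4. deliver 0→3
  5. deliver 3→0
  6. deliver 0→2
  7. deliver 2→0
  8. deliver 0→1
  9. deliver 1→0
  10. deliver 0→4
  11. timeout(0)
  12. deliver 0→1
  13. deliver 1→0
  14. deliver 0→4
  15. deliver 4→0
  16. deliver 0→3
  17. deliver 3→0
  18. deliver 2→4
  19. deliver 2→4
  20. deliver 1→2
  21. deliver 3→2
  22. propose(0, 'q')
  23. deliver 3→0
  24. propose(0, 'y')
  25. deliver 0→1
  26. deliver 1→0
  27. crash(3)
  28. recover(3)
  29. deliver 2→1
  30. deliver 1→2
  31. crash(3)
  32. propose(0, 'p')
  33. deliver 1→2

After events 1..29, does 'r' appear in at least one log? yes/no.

yes

[1] propose(0,'r') → N0(coor t1 [-])
[2] deliver 0→4 → N4(part t1 [-])
[3] deliver 4→0 → ∅
[4] deliver 0→3 → N3(part t1 [-])
[5] deliver 3→0 → ∅
[6] deliver 0→2 → N2(part t1 [-])
[7] deliver 2→0 → ∅
[8] deliver 0→1 → N1(part t1 [-])
[9] deliver 1→0 → N0(coor t1 [r])
[10] deliver 0→4 → N4(part t1 [r])
[11] timeout(0) → N0(coor t2 [r])
[12] deliver 0→1 → N1(part t1 [r])
[13] deliver 1→0 → ∅
[14] deliver 0→4 → N4(part t2 [r])
[15] deliver 4→0 → ∅
[16] deliver 0→3 → N3(part t1 [r])
[17] deliver 3→0 → ∅
[18] deliver 2→4 → ∅
[19] deliver 2→4 → ∅
[20] deliver 1→2 → ∅
[21] deliver 3→2 → ∅
[22] propose(0,'q') → N0(coor t3 [r])
[23] deliver 3→0 → ∅
[24] propose(0,'y') → N0(coor t4 [r])
[25] deliver 0→1 → N1(part t2 [r])
[26] deliver 1→0 → ∅
[27] crash(3) → N3(✗part t1 [r])
[28] recover(3) → N3(part t1 [r])
[29] deliver 2→1 → ∅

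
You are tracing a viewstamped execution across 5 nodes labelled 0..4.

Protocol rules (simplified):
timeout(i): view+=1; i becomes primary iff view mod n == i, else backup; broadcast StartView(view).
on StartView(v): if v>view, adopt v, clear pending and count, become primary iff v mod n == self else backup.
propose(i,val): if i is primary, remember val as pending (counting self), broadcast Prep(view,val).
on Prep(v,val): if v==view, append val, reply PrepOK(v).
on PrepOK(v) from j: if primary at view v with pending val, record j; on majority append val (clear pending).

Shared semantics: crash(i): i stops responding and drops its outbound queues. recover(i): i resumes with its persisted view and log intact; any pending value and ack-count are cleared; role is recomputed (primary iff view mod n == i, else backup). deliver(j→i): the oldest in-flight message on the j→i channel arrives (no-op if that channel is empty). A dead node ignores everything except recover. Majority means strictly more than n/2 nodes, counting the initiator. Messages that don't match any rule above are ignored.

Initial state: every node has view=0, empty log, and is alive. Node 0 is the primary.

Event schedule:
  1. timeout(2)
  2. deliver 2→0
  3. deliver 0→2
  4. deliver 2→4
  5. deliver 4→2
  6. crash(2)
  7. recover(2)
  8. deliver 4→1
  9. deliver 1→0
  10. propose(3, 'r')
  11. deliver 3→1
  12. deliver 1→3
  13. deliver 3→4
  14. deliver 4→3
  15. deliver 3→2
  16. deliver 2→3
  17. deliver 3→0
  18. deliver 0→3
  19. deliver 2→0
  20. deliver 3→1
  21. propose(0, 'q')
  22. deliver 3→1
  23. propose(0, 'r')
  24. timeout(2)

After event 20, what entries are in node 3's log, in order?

empty

1. timeout(2):  <2:back v1 ->
2. deliver 2→0:  <0:back v1 ->
3. deliver 0→2:  nop
4. deliver 2→4:  <4:back v1 ->
5. deliver 4→2:  nop
6. crash(2):  <2:✗back v1 ->
7. recover(2):  <2:back v1 ->
8. deliver 4→1:  nop
9. deliver 1→0:  nop
10. propose(3,'r'):  nop
11. deliver 3→1:  nop
12. deliver 1→3:  nop
13. deliver 3→4:  nop
14. deliver 4→3:  nop
15. deliver 3→2:  nop
16. deliver 2→3:  nop
17. deliver 3→0:  nop
18. deliver 0→3:  nop
19. deliver 2→0:  nop
20. deliver 3→1:  nop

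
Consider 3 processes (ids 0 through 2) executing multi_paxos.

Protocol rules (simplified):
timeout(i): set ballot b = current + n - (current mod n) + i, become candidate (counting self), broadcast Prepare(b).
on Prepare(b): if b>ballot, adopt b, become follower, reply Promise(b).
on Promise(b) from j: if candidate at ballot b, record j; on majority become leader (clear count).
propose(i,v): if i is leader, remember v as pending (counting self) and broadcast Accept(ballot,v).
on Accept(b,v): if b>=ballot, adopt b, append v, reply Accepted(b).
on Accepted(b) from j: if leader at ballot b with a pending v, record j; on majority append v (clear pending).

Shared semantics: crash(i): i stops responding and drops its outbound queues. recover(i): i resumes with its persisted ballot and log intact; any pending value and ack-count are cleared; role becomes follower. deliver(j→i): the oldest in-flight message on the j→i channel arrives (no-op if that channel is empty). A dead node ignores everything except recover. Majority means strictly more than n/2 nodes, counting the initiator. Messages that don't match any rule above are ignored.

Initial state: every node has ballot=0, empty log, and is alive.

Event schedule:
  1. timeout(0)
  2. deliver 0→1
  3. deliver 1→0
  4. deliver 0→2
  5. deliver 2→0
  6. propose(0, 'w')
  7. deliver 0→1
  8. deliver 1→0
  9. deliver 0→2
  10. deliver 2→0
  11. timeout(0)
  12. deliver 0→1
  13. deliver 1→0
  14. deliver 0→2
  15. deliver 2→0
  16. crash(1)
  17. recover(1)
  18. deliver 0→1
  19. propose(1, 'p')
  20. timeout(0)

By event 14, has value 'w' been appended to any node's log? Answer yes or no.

yes

e1 timeout(0): 0[cand,b=3,-]
e2 deliver 0→1: 1[foll,b=3,-]
e3 deliver 1→0: 0[lead,b=3,-]
e4 deliver 0→2: 2[foll,b=3,-]
e5 deliver 2→0: ·
e6 propose(0,'w'): ·
e7 deliver 0→1: 1[foll,b=3,w]
e8 deliver 1→0: 0[lead,b=3,w]
e9 deliver 0→2: 2[foll,b=3,w]
e10 deliver 2→0: ·
e11 timeout(0): 0[cand,b=6,w]
e12 deliver 0→1: 1[foll,b=6,w]
e13 deliver 1→0: 0[lead,b=6,w]
e14 deliver 0→2: 2[foll,b=6,w]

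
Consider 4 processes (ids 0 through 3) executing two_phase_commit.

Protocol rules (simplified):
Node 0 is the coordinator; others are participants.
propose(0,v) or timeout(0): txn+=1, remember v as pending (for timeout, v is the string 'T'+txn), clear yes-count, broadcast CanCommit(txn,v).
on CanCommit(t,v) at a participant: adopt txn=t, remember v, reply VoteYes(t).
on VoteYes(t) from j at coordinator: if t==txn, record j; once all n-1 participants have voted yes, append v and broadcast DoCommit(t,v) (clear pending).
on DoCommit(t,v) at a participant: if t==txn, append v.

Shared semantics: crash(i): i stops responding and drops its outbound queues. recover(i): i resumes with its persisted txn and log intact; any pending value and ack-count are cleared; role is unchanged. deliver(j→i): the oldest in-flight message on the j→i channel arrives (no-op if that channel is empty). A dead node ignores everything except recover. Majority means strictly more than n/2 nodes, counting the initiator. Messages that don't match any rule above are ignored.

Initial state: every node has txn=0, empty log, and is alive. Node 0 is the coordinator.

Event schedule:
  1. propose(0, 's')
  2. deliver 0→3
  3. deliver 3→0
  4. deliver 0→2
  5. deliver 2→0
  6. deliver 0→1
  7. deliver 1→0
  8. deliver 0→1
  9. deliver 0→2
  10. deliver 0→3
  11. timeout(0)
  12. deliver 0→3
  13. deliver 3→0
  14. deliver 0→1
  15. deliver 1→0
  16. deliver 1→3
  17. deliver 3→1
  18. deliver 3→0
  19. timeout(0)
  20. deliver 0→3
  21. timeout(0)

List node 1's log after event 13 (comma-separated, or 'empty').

1. propose(0,'s'):  <0:coor t1 ->
2. deliver 0→3:  <3:part t1 ->
3. deliver 3→0:  nop
4. deliver 0→2:  <2:part t1 ->
5. deliver 2→0:  nop
6. deliver 0→1:  <1:part t1 ->
7. deliver 1→0:  <0:coor t1 s>
8. deliver 0→1:  <1:part t1 s>
9. deliver 0→2:  <2:part t1 s>
10. deliver 0→3:  <3:part t1 s>
11. timeout(0):  <0:coor t2 s>
12. deliver 0→3:  <3:part t2 s>
13. deliver 3→0:  nop

s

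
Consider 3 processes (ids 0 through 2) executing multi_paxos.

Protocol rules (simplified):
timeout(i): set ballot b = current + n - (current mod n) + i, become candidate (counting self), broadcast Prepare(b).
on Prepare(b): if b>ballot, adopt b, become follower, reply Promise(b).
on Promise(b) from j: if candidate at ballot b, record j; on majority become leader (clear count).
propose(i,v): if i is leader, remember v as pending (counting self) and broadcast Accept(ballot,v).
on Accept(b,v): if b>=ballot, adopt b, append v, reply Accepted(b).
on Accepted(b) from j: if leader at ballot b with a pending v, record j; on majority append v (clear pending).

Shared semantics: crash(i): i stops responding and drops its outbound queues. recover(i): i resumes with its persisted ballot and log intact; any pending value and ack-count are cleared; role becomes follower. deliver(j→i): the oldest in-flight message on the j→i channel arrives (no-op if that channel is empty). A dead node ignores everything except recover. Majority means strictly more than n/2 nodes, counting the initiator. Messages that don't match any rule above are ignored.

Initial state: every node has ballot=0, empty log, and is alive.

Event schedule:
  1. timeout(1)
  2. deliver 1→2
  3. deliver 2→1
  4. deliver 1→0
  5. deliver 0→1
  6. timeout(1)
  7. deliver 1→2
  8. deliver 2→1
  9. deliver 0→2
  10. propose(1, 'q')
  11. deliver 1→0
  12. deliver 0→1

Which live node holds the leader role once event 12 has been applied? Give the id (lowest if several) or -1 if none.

after 1 — timeout(1): n1:cand/b4/[-]
after 2 — deliver 1→2: n2:foll/b4/[-]
after 3 — deliver 2→1: n1:lead/b4/[-]
after 4 — deliver 1→0: n0:foll/b4/[-]
after 5 — deliver 0→1: ·
after 6 — timeout(1): n1:cand/b7/[-]
after 7 — deliver 1→2: n2:foll/b7/[-]
after 8 — deliver 2→1: n1:lead/b7/[-]
after 9 — deliver 0→2: ·
after 10 — propose(1,'q'): ·
after 11 — deliver 1→0: n0:foll/b7/[-]
after 12 — deliver 0→1: ·

1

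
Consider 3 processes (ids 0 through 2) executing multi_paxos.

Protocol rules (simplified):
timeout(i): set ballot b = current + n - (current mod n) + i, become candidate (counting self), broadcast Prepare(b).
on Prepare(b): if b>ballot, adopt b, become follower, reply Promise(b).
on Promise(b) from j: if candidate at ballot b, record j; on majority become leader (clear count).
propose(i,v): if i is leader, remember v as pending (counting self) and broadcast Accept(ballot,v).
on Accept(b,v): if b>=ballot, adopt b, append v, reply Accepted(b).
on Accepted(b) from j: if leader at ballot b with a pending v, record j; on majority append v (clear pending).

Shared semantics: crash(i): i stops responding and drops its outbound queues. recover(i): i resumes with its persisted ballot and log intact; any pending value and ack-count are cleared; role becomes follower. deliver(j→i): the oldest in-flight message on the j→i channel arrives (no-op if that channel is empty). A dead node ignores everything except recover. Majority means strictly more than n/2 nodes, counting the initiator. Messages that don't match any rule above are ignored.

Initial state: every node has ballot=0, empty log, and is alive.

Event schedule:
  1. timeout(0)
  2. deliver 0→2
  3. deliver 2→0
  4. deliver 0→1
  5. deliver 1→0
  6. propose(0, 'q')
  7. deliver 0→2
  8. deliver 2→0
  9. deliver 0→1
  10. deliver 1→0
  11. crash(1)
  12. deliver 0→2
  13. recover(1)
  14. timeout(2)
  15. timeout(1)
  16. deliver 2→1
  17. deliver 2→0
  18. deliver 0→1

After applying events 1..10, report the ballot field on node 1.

after 1 — timeout(0): n0:cand/b3/[-]
after 2 — deliver 0→2: n2:foll/b3/[-]
after 3 — deliver 2→0: n0:lead/b3/[-]
after 4 — deliver 0→1: n1:foll/b3/[-]
after 5 — deliver 1→0: ·
after 6 — propose(0,'q'): ·
after 7 — deliver 0→2: n2:foll/b3/[q]
after 8 — deliver 2→0: n0:lead/b3/[q]
after 9 — deliver 0→1: n1:foll/b3/[q]
after 10 — deliver 1→0: ·

3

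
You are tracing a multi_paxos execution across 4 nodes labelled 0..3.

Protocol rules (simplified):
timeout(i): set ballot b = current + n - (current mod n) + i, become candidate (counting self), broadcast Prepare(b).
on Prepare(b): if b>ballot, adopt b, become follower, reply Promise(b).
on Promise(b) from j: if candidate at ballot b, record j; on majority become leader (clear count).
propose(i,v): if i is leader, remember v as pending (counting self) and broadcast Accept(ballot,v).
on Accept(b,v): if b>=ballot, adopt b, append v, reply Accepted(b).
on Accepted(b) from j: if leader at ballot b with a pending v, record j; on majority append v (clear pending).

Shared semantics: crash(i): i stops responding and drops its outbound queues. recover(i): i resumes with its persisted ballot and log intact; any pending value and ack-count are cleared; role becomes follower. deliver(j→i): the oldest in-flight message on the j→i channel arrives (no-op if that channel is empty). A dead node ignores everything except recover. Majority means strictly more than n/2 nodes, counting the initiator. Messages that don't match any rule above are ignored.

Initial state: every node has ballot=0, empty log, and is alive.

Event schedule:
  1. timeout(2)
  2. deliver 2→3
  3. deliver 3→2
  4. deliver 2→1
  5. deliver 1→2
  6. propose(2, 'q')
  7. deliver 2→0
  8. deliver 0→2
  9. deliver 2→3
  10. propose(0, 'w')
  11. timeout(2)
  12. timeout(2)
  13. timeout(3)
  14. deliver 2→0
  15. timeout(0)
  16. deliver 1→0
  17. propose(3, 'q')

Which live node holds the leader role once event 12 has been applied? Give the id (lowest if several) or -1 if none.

-1

after 1 — timeout(2): n2:cand/b6/[-]
after 2 — deliver 2→3: n3:foll/b6/[-]
after 3 — deliver 3→2: ·
after 4 — deliver 2→1: n1:foll/b6/[-]
after 5 — deliver 1→2: n2:lead/b6/[-]
after 6 — propose(2,'q'): ·
after 7 — deliver 2→0: n0:foll/b6/[-]
after 8 — deliver 0→2: ·
after 9 — deliver 2→3: n3:foll/b6/[q]
after 10 — propose(0,'w'): ·
after 11 — timeout(2): n2:cand/b10/[-]
after 12 — timeout(2): n2:cand/b14/[-]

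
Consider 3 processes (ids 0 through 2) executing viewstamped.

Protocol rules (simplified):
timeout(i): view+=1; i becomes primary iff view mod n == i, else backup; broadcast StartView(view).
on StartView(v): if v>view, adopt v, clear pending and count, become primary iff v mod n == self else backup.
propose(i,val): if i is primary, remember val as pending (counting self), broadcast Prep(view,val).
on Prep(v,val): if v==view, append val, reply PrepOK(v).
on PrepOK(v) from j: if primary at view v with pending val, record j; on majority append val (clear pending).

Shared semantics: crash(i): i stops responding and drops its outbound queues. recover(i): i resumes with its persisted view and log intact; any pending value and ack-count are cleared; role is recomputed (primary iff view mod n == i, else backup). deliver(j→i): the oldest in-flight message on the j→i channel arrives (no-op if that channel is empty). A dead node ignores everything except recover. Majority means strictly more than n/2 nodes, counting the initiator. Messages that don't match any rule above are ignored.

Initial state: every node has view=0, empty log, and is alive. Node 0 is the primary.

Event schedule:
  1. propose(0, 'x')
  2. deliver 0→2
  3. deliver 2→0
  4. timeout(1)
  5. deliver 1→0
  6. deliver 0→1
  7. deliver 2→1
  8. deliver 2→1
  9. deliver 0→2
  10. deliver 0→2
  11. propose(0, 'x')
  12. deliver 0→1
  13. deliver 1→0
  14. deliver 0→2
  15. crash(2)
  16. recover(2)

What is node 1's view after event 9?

1

after 1 — propose(0,'x'): ·
after 2 — deliver 0→2: n2:back/v0/[x]
after 3 — deliver 2→0: n0:prim/v0/[x]
after 4 — timeout(1): n1:prim/v1/[-]
after 5 — deliver 1→0: n0:back/v1/[x]
after 6 — deliver 0→1: ·
after 7 — deliver 2→1: ·
after 8 — deliver 2→1: ·
after 9 — deliver 0→2: ·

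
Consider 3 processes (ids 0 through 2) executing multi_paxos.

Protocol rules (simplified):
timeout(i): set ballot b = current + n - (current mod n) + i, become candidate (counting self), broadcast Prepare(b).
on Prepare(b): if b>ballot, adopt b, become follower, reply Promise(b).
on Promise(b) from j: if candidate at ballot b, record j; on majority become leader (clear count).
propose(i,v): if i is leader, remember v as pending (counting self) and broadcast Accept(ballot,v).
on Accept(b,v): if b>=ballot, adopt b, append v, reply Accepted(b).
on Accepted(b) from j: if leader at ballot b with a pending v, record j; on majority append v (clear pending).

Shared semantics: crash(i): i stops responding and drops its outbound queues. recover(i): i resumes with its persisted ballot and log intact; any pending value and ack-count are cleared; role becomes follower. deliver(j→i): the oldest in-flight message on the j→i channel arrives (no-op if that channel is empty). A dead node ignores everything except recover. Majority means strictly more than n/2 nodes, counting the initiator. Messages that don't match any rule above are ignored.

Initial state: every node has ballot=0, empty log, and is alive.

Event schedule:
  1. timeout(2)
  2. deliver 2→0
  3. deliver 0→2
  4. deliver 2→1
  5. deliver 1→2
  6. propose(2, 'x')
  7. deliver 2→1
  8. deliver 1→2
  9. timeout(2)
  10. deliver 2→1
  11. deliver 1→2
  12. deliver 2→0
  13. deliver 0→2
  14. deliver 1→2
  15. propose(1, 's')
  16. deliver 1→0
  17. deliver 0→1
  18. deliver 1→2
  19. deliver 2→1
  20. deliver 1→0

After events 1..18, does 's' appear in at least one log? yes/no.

step 1 timeout(2): 2={cand,b=5,log=-}
step 2 deliver 2→0: 0={foll,b=5,log=-}
step 3 deliver 0→2: 2={lead,b=5,log=-}
step 4 deliver 2→1: 1={foll,b=5,log=-}
step 5 deliver 1→2: —
step 6 propose(2,'x'): —
step 7 deliver 2→1: 1={foll,b=5,log=x}
step 8 deliver 1→2: 2={lead,b=5,log=x}
step 9 timeout(2): 2={cand,b=8,log=x}
step 10 deliver 2→1: 1={foll,b=8,log=x}
step 11 deliver 1→2: 2={lead,b=8,log=x}
step 12 deliver 2→0: 0={foll,b=5,log=x}
step 13 deliver 0→2: —
step 14 deliver 1→2: —
step 15 propose(1,'s'): —
step 16 deliver 1→0: —
step 17 deliver 0→1: —
step 18 deliver 1→2: —

no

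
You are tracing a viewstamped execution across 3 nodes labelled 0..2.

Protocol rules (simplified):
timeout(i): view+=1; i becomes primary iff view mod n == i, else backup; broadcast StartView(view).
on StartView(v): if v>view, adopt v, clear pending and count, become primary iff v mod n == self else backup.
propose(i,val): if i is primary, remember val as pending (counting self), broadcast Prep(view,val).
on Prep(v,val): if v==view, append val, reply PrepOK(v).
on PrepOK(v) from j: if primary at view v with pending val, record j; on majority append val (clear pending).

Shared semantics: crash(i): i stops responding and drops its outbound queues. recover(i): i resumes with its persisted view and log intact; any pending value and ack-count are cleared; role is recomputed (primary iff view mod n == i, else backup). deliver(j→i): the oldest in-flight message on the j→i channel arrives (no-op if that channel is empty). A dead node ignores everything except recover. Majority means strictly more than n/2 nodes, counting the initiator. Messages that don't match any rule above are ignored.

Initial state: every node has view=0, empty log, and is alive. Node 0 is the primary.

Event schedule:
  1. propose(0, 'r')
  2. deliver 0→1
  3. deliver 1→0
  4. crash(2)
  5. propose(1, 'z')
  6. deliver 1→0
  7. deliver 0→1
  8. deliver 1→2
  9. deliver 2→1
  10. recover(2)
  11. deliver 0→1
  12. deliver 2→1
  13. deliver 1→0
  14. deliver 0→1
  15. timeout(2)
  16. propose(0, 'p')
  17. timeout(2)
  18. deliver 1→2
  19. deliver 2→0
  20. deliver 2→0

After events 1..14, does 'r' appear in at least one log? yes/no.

e1 propose(0,'r'): ·
e2 deliver 0→1: 1[back,v=0,r]
e3 deliver 1→0: 0[prim,v=0,r]
e4 crash(2): 2[✗back,v=0,-]
e5 propose(1,'z'): ·
e6 deliver 1→0: ·
e7 deliver 0→1: ·
e8 deliver 1→2: ·
e9 deliver 2→1: ·
e10 recover(2): 2[back,v=0,-]
e11 deliver 0→1: ·
e12 deliver 2→1: ·
e13 deliver 1→0: ·
e14 deliver 0→1: ·

yes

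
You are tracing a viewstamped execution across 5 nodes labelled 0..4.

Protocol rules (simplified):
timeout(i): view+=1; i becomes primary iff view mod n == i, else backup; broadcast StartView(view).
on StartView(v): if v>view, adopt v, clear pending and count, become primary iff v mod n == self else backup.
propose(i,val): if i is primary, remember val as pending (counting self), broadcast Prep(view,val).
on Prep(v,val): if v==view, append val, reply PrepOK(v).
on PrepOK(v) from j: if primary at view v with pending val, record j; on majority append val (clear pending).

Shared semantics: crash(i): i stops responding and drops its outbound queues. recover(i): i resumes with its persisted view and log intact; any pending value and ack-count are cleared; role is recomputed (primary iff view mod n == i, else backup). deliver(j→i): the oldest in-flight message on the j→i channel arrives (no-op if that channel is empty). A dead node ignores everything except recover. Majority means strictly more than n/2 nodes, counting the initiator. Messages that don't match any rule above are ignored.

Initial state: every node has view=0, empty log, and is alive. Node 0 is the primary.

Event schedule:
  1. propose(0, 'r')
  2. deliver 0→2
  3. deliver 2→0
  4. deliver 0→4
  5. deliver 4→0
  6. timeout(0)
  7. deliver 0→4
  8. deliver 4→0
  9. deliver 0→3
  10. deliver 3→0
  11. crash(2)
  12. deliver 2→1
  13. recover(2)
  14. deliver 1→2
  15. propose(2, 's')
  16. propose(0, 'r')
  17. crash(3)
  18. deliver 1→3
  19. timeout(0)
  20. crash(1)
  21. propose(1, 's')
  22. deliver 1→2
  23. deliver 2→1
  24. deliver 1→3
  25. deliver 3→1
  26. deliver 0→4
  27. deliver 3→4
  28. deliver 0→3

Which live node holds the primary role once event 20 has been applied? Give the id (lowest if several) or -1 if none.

e1 propose(0,'r'): ·
e2 deliver 0→2: 2[back,v=0,r]
e3 deliver 2→0: ·
e4 deliver 0→4: 4[back,v=0,r]
e5 deliver 4→0: 0[prim,v=0,r]
e6 timeout(0): 0[back,v=1,r]
e7 deliver 0→4: 4[back,v=1,r]
e8 deliver 4→0: ·
e9 deliver 0→3: 3[back,v=0,r]
e10 deliver 3→0: ·
e11 crash(2): 2[✗back,v=0,r]
e12 deliver 2→1: ·
e13 recover(2): 2[back,v=0,r]
e14 deliver 1→2: ·
e15 propose(2,'s'): ·
e16 propose(0,'r'): ·
e17 crash(3): 3[✗back,v=0,r]
e18 deliver 1→3: ·
e19 timeout(0): 0[back,v=2,r]
e20 crash(1): 1[✗back,v=0,-]

-1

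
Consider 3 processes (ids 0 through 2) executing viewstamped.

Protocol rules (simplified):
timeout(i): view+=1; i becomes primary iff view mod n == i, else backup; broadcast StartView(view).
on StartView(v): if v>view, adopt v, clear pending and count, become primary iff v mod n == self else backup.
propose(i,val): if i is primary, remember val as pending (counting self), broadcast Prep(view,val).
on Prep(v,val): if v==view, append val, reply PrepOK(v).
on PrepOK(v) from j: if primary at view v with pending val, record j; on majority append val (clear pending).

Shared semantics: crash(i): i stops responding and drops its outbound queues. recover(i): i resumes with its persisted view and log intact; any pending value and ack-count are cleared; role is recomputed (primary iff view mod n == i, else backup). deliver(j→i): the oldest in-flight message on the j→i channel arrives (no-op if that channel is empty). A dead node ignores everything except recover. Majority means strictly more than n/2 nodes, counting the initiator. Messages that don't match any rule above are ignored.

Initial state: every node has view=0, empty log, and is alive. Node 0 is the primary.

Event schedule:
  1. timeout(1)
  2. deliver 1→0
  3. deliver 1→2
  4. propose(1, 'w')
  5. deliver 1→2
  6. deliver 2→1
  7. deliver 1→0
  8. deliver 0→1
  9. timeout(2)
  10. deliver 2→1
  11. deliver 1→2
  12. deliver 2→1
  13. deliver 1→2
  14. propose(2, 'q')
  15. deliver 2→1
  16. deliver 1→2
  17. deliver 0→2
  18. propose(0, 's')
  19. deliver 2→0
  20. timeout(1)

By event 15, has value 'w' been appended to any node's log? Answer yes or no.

yes

step 1 timeout(1): 1={prim,v=1,log=-}
step 2 deliver 1→0: 0={back,v=1,log=-}
step 3 deliver 1→2: 2={back,v=1,log=-}
step 4 propose(1,'w'): —
step 5 deliver 1→2: 2={back,v=1,log=w}
step 6 deliver 2→1: 1={prim,v=1,log=w}
step 7 deliver 1→0: 0={back,v=1,log=w}
step 8 deliver 0→1: —
step 9 timeout(2): 2={prim,v=2,log=w}
step 10 deliver 2→1: 1={back,v=2,log=w}
step 11 deliver 1→2: —
step 12 deliver 2→1: —
step 13 deliver 1→2: —
step 14 propose(2,'q'): —
step 15 deliver 2→1: 1={back,v=2,log=w,q}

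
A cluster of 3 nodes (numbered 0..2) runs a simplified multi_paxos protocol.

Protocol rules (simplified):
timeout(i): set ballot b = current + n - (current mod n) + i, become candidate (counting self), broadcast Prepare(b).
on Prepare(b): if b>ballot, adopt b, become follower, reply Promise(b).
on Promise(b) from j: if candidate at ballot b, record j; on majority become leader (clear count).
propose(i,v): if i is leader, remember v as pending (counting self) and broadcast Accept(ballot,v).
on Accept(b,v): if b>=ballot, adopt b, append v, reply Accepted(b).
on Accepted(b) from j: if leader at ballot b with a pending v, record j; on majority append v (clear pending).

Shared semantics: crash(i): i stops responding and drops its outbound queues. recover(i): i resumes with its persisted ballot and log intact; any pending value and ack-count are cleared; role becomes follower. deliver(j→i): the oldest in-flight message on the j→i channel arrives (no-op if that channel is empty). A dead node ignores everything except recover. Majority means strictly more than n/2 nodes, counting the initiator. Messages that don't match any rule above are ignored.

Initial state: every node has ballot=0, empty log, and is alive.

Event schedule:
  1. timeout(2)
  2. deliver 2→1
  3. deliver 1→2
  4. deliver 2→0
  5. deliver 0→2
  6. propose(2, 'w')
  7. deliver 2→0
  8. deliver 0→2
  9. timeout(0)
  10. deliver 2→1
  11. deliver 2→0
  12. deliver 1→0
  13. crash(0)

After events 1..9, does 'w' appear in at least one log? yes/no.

yes

1. timeout(2):  <2:cand b5 ->
2. deliver 2→1:  <1:foll b5 ->
3. deliver 1→2:  <2:lead b5 ->
4. deliver 2→0:  <0:foll b5 ->
5. deliver 0→2:  nop
6. propose(2,'w'):  nop
7. deliver 2→0:  <0:foll b5 w>
8. deliver 0→2:  <2:lead b5 w>
9. timeout(0):  <0:cand b6 w>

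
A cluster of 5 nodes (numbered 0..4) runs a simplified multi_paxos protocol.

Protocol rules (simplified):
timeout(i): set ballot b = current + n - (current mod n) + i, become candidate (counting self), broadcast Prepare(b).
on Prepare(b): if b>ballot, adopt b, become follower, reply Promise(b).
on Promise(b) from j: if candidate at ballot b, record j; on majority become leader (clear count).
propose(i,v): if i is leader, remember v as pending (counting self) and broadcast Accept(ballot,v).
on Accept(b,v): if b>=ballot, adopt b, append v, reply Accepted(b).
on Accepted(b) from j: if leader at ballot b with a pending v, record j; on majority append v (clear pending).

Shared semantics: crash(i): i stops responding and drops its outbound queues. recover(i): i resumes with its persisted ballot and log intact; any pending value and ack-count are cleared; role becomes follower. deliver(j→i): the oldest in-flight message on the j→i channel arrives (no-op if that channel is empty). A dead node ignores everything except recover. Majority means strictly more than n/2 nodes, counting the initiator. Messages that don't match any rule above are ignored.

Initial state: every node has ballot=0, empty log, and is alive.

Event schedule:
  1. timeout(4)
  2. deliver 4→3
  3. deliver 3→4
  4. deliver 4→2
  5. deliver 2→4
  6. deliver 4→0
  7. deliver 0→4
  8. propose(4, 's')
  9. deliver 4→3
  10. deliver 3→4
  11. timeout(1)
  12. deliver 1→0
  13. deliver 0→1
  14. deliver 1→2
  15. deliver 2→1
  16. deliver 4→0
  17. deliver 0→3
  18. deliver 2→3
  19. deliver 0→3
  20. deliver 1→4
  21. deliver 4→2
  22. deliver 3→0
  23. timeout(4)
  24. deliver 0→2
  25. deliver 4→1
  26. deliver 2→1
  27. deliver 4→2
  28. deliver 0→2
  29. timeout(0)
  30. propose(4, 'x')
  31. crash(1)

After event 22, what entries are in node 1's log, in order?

empty

1. timeout(4):  <4:cand b9 ->
2. deliver 4→3:  <3:foll b9 ->
3. deliver 3→4:  nop
4. deliver 4→2:  <2:foll b9 ->
5. deliver 2→4:  <4:lead b9 ->
6. deliver 4→0:  <0:foll b9 ->
7. deliver 0→4:  nop
8. propose(4,'s'):  nop
9. deliver 4→3:  <3:foll b9 s>
10. deliver 3→4:  nop
11. timeout(1):  <1:cand b6 ->
12. deliver 1→0:  nop
13. deliver 0→1:  nop
14. deliver 1→2:  nop
15. deliver 2→1:  nop
16. deliver 4→0:  <0:foll b9 s>
17. deliver 0→3:  nop
18. deliver 2→3:  nop
19. deliver 0→3:  nop
20. deliver 1→4:  nop
21. deliver 4→2:  <2:foll b9 s>
22. deliver 3→0:  nop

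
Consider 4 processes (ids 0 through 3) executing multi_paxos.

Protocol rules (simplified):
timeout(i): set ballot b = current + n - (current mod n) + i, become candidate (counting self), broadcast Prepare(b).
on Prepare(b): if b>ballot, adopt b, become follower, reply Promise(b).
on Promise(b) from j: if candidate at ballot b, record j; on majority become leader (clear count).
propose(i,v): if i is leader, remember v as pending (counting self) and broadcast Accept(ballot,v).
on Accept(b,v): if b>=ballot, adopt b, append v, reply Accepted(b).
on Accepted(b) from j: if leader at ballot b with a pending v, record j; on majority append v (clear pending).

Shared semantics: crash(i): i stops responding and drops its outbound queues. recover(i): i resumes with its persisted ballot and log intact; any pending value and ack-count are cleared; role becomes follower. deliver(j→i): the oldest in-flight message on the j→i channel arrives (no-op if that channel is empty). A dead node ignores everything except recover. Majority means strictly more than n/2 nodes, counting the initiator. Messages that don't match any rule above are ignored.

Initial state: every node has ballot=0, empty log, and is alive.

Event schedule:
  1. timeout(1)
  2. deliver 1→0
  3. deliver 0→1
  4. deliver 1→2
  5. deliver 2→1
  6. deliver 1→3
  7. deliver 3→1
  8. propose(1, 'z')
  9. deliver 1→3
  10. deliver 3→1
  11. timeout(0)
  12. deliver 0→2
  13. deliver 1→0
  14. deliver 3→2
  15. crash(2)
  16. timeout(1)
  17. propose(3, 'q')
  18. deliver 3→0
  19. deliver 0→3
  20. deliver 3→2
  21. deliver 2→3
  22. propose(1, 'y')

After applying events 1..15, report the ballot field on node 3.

after 1 — timeout(1): n1:cand/b5/[-]
after 2 — deliver 1→0: n0:foll/b5/[-]
after 3 — deliver 0→1: ·
after 4 — deliver 1→2: n2:foll/b5/[-]
after 5 — deliver 2→1: n1:lead/b5/[-]
after 6 — deliver 1→3: n3:foll/b5/[-]
after 7 — deliver 3→1: ·
after 8 — propose(1,'z'): ·
after 9 — deliver 1→3: n3:foll/b5/[z]
after 10 — deliver 3→1: ·
after 11 — timeout(0): n0:cand/b8/[-]
after 12 — deliver 0→2: n2:foll/b8/[-]
after 13 — deliver 1→0: ·
after 14 — deliver 3→2: ·
after 15 — crash(2): n2:✗foll/b8/[-]

5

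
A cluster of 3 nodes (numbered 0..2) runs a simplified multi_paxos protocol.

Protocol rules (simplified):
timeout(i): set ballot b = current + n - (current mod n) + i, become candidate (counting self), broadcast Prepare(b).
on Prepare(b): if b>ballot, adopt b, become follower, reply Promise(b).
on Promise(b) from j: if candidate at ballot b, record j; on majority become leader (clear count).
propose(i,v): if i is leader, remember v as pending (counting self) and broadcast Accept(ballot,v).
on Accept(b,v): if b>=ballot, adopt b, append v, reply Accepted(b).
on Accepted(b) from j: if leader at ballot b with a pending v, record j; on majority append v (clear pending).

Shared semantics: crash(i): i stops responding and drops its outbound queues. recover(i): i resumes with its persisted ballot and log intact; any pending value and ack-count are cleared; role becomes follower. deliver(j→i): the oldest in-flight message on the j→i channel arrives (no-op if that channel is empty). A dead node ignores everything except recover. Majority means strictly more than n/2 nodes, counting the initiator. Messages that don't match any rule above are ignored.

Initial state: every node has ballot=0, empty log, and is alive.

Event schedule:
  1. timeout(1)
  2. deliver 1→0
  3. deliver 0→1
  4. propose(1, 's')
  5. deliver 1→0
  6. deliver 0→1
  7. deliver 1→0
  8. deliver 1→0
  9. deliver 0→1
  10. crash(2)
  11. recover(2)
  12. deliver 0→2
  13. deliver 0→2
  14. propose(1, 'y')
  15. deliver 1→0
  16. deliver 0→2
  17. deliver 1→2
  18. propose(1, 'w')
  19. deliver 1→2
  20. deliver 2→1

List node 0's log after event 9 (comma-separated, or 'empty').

s

[1] timeout(1) → N1(cand b4 [-])
[2] deliver 1→0 → N0(foll b4 [-])
[3] deliver 0→1 → N1(lead b4 [-])
[4] propose(1,'s') → ∅
[5] deliver 1→0 → N0(foll b4 [s])
[6] deliver 0→1 → N1(lead b4 [s])
[7] deliver 1→0 → ∅
[8] deliver 1→0 → ∅
[9] deliver 0→1 → ∅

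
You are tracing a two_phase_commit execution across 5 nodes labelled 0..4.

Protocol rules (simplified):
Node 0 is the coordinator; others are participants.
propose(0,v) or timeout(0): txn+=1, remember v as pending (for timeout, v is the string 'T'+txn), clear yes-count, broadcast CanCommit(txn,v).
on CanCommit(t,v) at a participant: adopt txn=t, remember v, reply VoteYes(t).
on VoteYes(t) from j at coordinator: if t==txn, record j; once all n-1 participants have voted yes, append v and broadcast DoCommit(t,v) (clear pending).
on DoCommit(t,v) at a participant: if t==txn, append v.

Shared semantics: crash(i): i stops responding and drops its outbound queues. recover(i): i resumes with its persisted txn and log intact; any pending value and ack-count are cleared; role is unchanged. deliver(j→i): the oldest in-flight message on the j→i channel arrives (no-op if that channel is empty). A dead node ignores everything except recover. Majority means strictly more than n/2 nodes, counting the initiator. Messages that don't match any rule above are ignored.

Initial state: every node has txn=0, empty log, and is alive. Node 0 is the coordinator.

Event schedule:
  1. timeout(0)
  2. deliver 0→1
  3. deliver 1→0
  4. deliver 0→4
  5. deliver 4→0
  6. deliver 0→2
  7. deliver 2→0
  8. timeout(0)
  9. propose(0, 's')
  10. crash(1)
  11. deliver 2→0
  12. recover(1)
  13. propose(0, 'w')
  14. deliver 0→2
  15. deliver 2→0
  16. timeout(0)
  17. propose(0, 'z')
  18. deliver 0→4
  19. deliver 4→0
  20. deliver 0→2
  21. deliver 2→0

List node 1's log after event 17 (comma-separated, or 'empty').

step 1 timeout(0): 0={coor,t=1,log=-}
step 2 deliver 0→1: 1={part,t=1,log=-}
step 3 deliver 1→0: —
step 4 deliver 0→4: 4={part,t=1,log=-}
step 5 deliver 4→0: —
step 6 deliver 0→2: 2={part,t=1,log=-}
step 7 deliver 2→0: —
step 8 timeout(0): 0={coor,t=2,log=-}
step 9 propose(0,'s'): 0={coor,t=3,log=-}
step 10 crash(1): 1={✗part,t=1,log=-}
step 11 deliver 2→0: —
step 12 recover(1): 1={part,t=1,log=-}
step 13 propose(0,'w'): 0={coor,t=4,log=-}
step 14 deliver 0→2: 2={part,t=2,log=-}
step 15 deliver 2→0: —
step 16 timeout(0): 0={coor,t=5,log=-}
step 17 propose(0,'z'): 0={coor,t=6,log=-}

empty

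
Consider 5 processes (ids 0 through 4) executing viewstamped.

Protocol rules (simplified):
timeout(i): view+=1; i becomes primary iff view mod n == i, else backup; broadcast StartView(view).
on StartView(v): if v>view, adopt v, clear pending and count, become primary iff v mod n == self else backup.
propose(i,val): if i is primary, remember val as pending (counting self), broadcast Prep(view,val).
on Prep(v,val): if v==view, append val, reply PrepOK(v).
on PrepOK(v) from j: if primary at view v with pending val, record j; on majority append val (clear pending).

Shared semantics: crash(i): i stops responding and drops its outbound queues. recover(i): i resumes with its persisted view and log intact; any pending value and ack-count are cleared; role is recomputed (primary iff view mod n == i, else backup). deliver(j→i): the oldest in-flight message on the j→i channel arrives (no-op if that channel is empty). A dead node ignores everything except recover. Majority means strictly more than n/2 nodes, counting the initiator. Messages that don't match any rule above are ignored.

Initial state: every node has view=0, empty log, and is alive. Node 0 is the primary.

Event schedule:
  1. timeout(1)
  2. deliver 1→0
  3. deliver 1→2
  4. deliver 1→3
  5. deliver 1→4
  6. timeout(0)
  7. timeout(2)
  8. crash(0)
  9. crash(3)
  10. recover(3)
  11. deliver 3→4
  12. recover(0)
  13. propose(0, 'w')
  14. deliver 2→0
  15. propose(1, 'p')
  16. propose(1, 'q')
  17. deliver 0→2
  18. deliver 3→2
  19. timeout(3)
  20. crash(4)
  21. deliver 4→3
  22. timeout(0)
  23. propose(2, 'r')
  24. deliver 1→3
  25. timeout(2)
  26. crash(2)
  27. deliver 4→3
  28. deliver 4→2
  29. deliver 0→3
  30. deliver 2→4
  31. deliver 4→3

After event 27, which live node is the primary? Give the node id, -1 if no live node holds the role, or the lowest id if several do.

1

e1 timeout(1): 1[prim,v=1,-]
e2 deliver 1→0: 0[back,v=1,-]
e3 deliver 1→2: 2[back,v=1,-]
e4 deliver 1→3: 3[back,v=1,-]
e5 deliver 1→4: 4[back,v=1,-]
e6 timeout(0): 0[back,v=2,-]
e7 timeout(2): 2[prim,v=2,-]
e8 crash(0): 0[✗back,v=2,-]
e9 crash(3): 3[✗back,v=1,-]
e10 recover(3): 3[back,v=1,-]
e11 deliver 3→4: ·
e12 recover(0): 0[back,v=2,-]
e13 propose(0,'w'): ·
e14 deliver 2→0: ·
e15 propose(1,'p'): ·
e16 propose(1,'q'): ·
e17 deliver 0→2: ·
e18 deliver 3→2: ·
e19 timeout(3): 3[back,v=2,-]
e20 crash(4): 4[✗back,v=1,-]
e21 deliver 4→3: ·
e22 timeout(0): 0[back,v=3,-]
e23 propose(2,'r'): ·
e24 deliver 1→3: ·
e25 timeout(2): 2[back,v=3,-]
e26 crash(2): 2[✗back,v=3,-]
e27 deliver 4→3: ·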